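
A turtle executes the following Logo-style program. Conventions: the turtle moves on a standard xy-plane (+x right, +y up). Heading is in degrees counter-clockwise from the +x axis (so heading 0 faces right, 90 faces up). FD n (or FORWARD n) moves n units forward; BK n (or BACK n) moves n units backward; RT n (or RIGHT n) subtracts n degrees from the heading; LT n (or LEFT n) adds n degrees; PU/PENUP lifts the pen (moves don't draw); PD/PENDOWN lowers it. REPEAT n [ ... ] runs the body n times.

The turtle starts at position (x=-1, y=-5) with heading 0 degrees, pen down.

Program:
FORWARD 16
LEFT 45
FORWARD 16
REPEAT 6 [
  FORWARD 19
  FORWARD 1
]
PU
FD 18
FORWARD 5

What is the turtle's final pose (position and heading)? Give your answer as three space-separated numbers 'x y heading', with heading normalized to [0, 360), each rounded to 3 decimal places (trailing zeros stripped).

Executing turtle program step by step:
Start: pos=(-1,-5), heading=0, pen down
FD 16: (-1,-5) -> (15,-5) [heading=0, draw]
LT 45: heading 0 -> 45
FD 16: (15,-5) -> (26.314,6.314) [heading=45, draw]
REPEAT 6 [
  -- iteration 1/6 --
  FD 19: (26.314,6.314) -> (39.749,19.749) [heading=45, draw]
  FD 1: (39.749,19.749) -> (40.456,20.456) [heading=45, draw]
  -- iteration 2/6 --
  FD 19: (40.456,20.456) -> (53.891,33.891) [heading=45, draw]
  FD 1: (53.891,33.891) -> (54.598,34.598) [heading=45, draw]
  -- iteration 3/6 --
  FD 19: (54.598,34.598) -> (68.033,48.033) [heading=45, draw]
  FD 1: (68.033,48.033) -> (68.74,48.74) [heading=45, draw]
  -- iteration 4/6 --
  FD 19: (68.74,48.74) -> (82.175,62.175) [heading=45, draw]
  FD 1: (82.175,62.175) -> (82.882,62.882) [heading=45, draw]
  -- iteration 5/6 --
  FD 19: (82.882,62.882) -> (96.317,76.317) [heading=45, draw]
  FD 1: (96.317,76.317) -> (97.024,77.024) [heading=45, draw]
  -- iteration 6/6 --
  FD 19: (97.024,77.024) -> (110.459,90.459) [heading=45, draw]
  FD 1: (110.459,90.459) -> (111.167,91.167) [heading=45, draw]
]
PU: pen up
FD 18: (111.167,91.167) -> (123.894,103.894) [heading=45, move]
FD 5: (123.894,103.894) -> (127.43,107.43) [heading=45, move]
Final: pos=(127.43,107.43), heading=45, 14 segment(s) drawn

Answer: 127.43 107.43 45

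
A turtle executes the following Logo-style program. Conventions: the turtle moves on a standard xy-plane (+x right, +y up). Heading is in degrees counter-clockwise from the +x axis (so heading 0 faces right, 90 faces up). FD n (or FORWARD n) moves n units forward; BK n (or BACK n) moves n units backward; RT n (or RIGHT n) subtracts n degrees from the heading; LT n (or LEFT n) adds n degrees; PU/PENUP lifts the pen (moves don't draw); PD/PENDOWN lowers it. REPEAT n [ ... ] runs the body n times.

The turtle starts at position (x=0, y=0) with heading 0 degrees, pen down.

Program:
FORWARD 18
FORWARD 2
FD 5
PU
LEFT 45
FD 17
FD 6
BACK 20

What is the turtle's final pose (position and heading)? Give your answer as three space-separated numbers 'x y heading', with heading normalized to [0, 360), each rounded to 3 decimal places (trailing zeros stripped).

Executing turtle program step by step:
Start: pos=(0,0), heading=0, pen down
FD 18: (0,0) -> (18,0) [heading=0, draw]
FD 2: (18,0) -> (20,0) [heading=0, draw]
FD 5: (20,0) -> (25,0) [heading=0, draw]
PU: pen up
LT 45: heading 0 -> 45
FD 17: (25,0) -> (37.021,12.021) [heading=45, move]
FD 6: (37.021,12.021) -> (41.263,16.263) [heading=45, move]
BK 20: (41.263,16.263) -> (27.121,2.121) [heading=45, move]
Final: pos=(27.121,2.121), heading=45, 3 segment(s) drawn

Answer: 27.121 2.121 45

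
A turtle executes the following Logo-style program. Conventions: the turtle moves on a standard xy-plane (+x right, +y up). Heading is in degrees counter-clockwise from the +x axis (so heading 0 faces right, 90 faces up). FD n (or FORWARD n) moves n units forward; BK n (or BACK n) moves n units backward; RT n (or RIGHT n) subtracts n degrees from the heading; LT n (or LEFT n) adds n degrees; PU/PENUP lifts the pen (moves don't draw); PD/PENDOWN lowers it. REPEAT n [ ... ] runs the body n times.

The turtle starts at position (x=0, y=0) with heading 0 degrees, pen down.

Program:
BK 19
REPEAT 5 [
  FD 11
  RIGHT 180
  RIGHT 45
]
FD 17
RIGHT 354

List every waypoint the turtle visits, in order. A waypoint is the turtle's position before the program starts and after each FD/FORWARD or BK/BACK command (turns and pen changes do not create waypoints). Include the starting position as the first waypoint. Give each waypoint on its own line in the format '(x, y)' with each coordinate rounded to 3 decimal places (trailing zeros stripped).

Answer: (0, 0)
(-19, 0)
(-8, 0)
(-15.778, 7.778)
(-15.778, -3.222)
(-8, 4.556)
(-19, 4.556)
(-6.979, -7.464)

Derivation:
Executing turtle program step by step:
Start: pos=(0,0), heading=0, pen down
BK 19: (0,0) -> (-19,0) [heading=0, draw]
REPEAT 5 [
  -- iteration 1/5 --
  FD 11: (-19,0) -> (-8,0) [heading=0, draw]
  RT 180: heading 0 -> 180
  RT 45: heading 180 -> 135
  -- iteration 2/5 --
  FD 11: (-8,0) -> (-15.778,7.778) [heading=135, draw]
  RT 180: heading 135 -> 315
  RT 45: heading 315 -> 270
  -- iteration 3/5 --
  FD 11: (-15.778,7.778) -> (-15.778,-3.222) [heading=270, draw]
  RT 180: heading 270 -> 90
  RT 45: heading 90 -> 45
  -- iteration 4/5 --
  FD 11: (-15.778,-3.222) -> (-8,4.556) [heading=45, draw]
  RT 180: heading 45 -> 225
  RT 45: heading 225 -> 180
  -- iteration 5/5 --
  FD 11: (-8,4.556) -> (-19,4.556) [heading=180, draw]
  RT 180: heading 180 -> 0
  RT 45: heading 0 -> 315
]
FD 17: (-19,4.556) -> (-6.979,-7.464) [heading=315, draw]
RT 354: heading 315 -> 321
Final: pos=(-6.979,-7.464), heading=321, 7 segment(s) drawn
Waypoints (8 total):
(0, 0)
(-19, 0)
(-8, 0)
(-15.778, 7.778)
(-15.778, -3.222)
(-8, 4.556)
(-19, 4.556)
(-6.979, -7.464)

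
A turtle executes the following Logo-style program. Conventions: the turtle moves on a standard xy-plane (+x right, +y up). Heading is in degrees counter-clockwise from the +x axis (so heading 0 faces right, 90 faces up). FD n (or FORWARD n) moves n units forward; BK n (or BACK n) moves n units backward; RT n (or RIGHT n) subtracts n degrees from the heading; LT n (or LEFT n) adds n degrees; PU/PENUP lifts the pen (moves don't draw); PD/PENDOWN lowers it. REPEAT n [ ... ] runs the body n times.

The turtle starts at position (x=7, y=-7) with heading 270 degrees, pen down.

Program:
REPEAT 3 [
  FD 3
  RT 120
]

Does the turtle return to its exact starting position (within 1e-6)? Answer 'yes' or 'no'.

Answer: yes

Derivation:
Executing turtle program step by step:
Start: pos=(7,-7), heading=270, pen down
REPEAT 3 [
  -- iteration 1/3 --
  FD 3: (7,-7) -> (7,-10) [heading=270, draw]
  RT 120: heading 270 -> 150
  -- iteration 2/3 --
  FD 3: (7,-10) -> (4.402,-8.5) [heading=150, draw]
  RT 120: heading 150 -> 30
  -- iteration 3/3 --
  FD 3: (4.402,-8.5) -> (7,-7) [heading=30, draw]
  RT 120: heading 30 -> 270
]
Final: pos=(7,-7), heading=270, 3 segment(s) drawn

Start position: (7, -7)
Final position: (7, -7)
Distance = 0; < 1e-6 -> CLOSED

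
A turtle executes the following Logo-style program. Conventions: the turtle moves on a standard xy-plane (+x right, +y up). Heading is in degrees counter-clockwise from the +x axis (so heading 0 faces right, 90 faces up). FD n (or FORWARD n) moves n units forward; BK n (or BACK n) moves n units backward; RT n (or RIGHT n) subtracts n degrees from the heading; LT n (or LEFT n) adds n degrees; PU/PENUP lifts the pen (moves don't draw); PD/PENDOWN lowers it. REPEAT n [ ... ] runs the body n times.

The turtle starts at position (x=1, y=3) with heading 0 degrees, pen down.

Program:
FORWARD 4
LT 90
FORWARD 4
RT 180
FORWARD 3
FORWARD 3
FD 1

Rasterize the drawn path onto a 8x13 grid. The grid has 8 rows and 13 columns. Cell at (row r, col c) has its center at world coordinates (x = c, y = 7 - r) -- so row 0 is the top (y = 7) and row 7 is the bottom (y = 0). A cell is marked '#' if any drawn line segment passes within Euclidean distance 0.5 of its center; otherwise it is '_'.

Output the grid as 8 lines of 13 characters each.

Segment 0: (1,3) -> (5,3)
Segment 1: (5,3) -> (5,7)
Segment 2: (5,7) -> (5,4)
Segment 3: (5,4) -> (5,1)
Segment 4: (5,1) -> (5,0)

Answer: _____#_______
_____#_______
_____#_______
_____#_______
_#####_______
_____#_______
_____#_______
_____#_______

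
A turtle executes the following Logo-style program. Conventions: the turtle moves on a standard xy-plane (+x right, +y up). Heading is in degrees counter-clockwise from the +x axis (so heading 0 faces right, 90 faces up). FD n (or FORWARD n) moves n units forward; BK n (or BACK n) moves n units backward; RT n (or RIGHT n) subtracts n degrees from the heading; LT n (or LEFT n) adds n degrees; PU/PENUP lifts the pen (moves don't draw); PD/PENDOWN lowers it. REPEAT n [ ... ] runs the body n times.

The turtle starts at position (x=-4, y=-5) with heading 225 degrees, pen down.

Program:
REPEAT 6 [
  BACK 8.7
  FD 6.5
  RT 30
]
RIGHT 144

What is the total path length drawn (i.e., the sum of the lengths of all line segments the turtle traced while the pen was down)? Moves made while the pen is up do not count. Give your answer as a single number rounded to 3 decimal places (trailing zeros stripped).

Executing turtle program step by step:
Start: pos=(-4,-5), heading=225, pen down
REPEAT 6 [
  -- iteration 1/6 --
  BK 8.7: (-4,-5) -> (2.152,1.152) [heading=225, draw]
  FD 6.5: (2.152,1.152) -> (-2.444,-3.444) [heading=225, draw]
  RT 30: heading 225 -> 195
  -- iteration 2/6 --
  BK 8.7: (-2.444,-3.444) -> (5.959,-1.193) [heading=195, draw]
  FD 6.5: (5.959,-1.193) -> (-0.319,-2.875) [heading=195, draw]
  RT 30: heading 195 -> 165
  -- iteration 3/6 --
  BK 8.7: (-0.319,-2.875) -> (8.084,-5.127) [heading=165, draw]
  FD 6.5: (8.084,-5.127) -> (1.806,-3.444) [heading=165, draw]
  RT 30: heading 165 -> 135
  -- iteration 4/6 --
  BK 8.7: (1.806,-3.444) -> (7.958,-9.596) [heading=135, draw]
  FD 6.5: (7.958,-9.596) -> (3.361,-5) [heading=135, draw]
  RT 30: heading 135 -> 105
  -- iteration 5/6 --
  BK 8.7: (3.361,-5) -> (5.613,-13.404) [heading=105, draw]
  FD 6.5: (5.613,-13.404) -> (3.931,-7.125) [heading=105, draw]
  RT 30: heading 105 -> 75
  -- iteration 6/6 --
  BK 8.7: (3.931,-7.125) -> (1.679,-15.529) [heading=75, draw]
  FD 6.5: (1.679,-15.529) -> (3.361,-9.25) [heading=75, draw]
  RT 30: heading 75 -> 45
]
RT 144: heading 45 -> 261
Final: pos=(3.361,-9.25), heading=261, 12 segment(s) drawn

Segment lengths:
  seg 1: (-4,-5) -> (2.152,1.152), length = 8.7
  seg 2: (2.152,1.152) -> (-2.444,-3.444), length = 6.5
  seg 3: (-2.444,-3.444) -> (5.959,-1.193), length = 8.7
  seg 4: (5.959,-1.193) -> (-0.319,-2.875), length = 6.5
  seg 5: (-0.319,-2.875) -> (8.084,-5.127), length = 8.7
  seg 6: (8.084,-5.127) -> (1.806,-3.444), length = 6.5
  seg 7: (1.806,-3.444) -> (7.958,-9.596), length = 8.7
  seg 8: (7.958,-9.596) -> (3.361,-5), length = 6.5
  seg 9: (3.361,-5) -> (5.613,-13.404), length = 8.7
  seg 10: (5.613,-13.404) -> (3.931,-7.125), length = 6.5
  seg 11: (3.931,-7.125) -> (1.679,-15.529), length = 8.7
  seg 12: (1.679,-15.529) -> (3.361,-9.25), length = 6.5
Total = 91.2

Answer: 91.2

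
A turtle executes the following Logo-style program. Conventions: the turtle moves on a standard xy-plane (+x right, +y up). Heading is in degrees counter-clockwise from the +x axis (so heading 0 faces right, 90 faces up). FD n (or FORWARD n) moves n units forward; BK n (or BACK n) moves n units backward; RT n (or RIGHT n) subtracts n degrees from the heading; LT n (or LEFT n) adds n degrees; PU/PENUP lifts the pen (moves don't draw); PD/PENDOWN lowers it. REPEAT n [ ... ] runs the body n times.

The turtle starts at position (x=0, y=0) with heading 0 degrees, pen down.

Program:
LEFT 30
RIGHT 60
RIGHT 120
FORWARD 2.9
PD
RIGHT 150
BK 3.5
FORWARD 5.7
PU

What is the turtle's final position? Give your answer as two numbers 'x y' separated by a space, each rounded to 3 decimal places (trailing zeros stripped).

Executing turtle program step by step:
Start: pos=(0,0), heading=0, pen down
LT 30: heading 0 -> 30
RT 60: heading 30 -> 330
RT 120: heading 330 -> 210
FD 2.9: (0,0) -> (-2.511,-1.45) [heading=210, draw]
PD: pen down
RT 150: heading 210 -> 60
BK 3.5: (-2.511,-1.45) -> (-4.261,-4.481) [heading=60, draw]
FD 5.7: (-4.261,-4.481) -> (-1.411,0.455) [heading=60, draw]
PU: pen up
Final: pos=(-1.411,0.455), heading=60, 3 segment(s) drawn

Answer: -1.411 0.455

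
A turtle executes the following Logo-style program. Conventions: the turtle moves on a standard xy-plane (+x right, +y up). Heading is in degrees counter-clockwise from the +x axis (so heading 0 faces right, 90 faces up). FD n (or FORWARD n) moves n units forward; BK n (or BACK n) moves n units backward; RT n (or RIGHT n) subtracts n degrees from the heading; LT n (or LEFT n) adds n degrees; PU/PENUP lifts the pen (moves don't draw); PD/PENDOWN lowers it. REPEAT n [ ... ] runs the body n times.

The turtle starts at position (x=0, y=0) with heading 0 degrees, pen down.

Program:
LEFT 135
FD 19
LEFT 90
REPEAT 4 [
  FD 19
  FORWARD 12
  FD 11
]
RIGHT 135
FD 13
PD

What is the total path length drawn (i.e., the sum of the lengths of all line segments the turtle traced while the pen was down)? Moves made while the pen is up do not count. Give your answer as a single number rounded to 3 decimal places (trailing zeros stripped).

Executing turtle program step by step:
Start: pos=(0,0), heading=0, pen down
LT 135: heading 0 -> 135
FD 19: (0,0) -> (-13.435,13.435) [heading=135, draw]
LT 90: heading 135 -> 225
REPEAT 4 [
  -- iteration 1/4 --
  FD 19: (-13.435,13.435) -> (-26.87,0) [heading=225, draw]
  FD 12: (-26.87,0) -> (-35.355,-8.485) [heading=225, draw]
  FD 11: (-35.355,-8.485) -> (-43.134,-16.263) [heading=225, draw]
  -- iteration 2/4 --
  FD 19: (-43.134,-16.263) -> (-56.569,-29.698) [heading=225, draw]
  FD 12: (-56.569,-29.698) -> (-65.054,-38.184) [heading=225, draw]
  FD 11: (-65.054,-38.184) -> (-72.832,-45.962) [heading=225, draw]
  -- iteration 3/4 --
  FD 19: (-72.832,-45.962) -> (-86.267,-59.397) [heading=225, draw]
  FD 12: (-86.267,-59.397) -> (-94.752,-67.882) [heading=225, draw]
  FD 11: (-94.752,-67.882) -> (-102.53,-75.66) [heading=225, draw]
  -- iteration 4/4 --
  FD 19: (-102.53,-75.66) -> (-115.966,-89.095) [heading=225, draw]
  FD 12: (-115.966,-89.095) -> (-124.451,-97.581) [heading=225, draw]
  FD 11: (-124.451,-97.581) -> (-132.229,-105.359) [heading=225, draw]
]
RT 135: heading 225 -> 90
FD 13: (-132.229,-105.359) -> (-132.229,-92.359) [heading=90, draw]
PD: pen down
Final: pos=(-132.229,-92.359), heading=90, 14 segment(s) drawn

Segment lengths:
  seg 1: (0,0) -> (-13.435,13.435), length = 19
  seg 2: (-13.435,13.435) -> (-26.87,0), length = 19
  seg 3: (-26.87,0) -> (-35.355,-8.485), length = 12
  seg 4: (-35.355,-8.485) -> (-43.134,-16.263), length = 11
  seg 5: (-43.134,-16.263) -> (-56.569,-29.698), length = 19
  seg 6: (-56.569,-29.698) -> (-65.054,-38.184), length = 12
  seg 7: (-65.054,-38.184) -> (-72.832,-45.962), length = 11
  seg 8: (-72.832,-45.962) -> (-86.267,-59.397), length = 19
  seg 9: (-86.267,-59.397) -> (-94.752,-67.882), length = 12
  seg 10: (-94.752,-67.882) -> (-102.53,-75.66), length = 11
  seg 11: (-102.53,-75.66) -> (-115.966,-89.095), length = 19
  seg 12: (-115.966,-89.095) -> (-124.451,-97.581), length = 12
  seg 13: (-124.451,-97.581) -> (-132.229,-105.359), length = 11
  seg 14: (-132.229,-105.359) -> (-132.229,-92.359), length = 13
Total = 200

Answer: 200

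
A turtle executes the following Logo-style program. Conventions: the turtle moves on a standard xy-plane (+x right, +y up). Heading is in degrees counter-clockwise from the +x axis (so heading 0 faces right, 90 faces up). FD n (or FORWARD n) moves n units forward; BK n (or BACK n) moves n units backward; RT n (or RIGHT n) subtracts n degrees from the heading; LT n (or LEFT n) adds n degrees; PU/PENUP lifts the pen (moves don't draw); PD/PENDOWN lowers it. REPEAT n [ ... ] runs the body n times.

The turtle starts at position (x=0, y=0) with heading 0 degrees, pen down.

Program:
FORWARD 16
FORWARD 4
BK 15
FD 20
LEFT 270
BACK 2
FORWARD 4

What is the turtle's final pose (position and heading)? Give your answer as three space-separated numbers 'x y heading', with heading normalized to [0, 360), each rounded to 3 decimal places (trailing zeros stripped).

Answer: 25 -2 270

Derivation:
Executing turtle program step by step:
Start: pos=(0,0), heading=0, pen down
FD 16: (0,0) -> (16,0) [heading=0, draw]
FD 4: (16,0) -> (20,0) [heading=0, draw]
BK 15: (20,0) -> (5,0) [heading=0, draw]
FD 20: (5,0) -> (25,0) [heading=0, draw]
LT 270: heading 0 -> 270
BK 2: (25,0) -> (25,2) [heading=270, draw]
FD 4: (25,2) -> (25,-2) [heading=270, draw]
Final: pos=(25,-2), heading=270, 6 segment(s) drawn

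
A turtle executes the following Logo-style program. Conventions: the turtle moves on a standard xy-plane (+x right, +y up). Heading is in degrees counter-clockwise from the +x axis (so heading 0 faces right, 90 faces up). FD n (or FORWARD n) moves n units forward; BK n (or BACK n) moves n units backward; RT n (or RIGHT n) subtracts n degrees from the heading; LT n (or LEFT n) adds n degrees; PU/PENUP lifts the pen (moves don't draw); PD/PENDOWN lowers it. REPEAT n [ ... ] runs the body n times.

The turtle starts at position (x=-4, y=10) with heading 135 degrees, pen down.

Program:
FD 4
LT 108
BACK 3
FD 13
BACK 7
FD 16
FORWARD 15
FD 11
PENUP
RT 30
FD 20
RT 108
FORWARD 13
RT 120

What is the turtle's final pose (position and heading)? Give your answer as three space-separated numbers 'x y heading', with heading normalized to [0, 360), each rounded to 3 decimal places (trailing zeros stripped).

Executing turtle program step by step:
Start: pos=(-4,10), heading=135, pen down
FD 4: (-4,10) -> (-6.828,12.828) [heading=135, draw]
LT 108: heading 135 -> 243
BK 3: (-6.828,12.828) -> (-5.466,15.501) [heading=243, draw]
FD 13: (-5.466,15.501) -> (-11.368,3.918) [heading=243, draw]
BK 7: (-11.368,3.918) -> (-8.19,10.155) [heading=243, draw]
FD 16: (-8.19,10.155) -> (-15.454,-4.101) [heading=243, draw]
FD 15: (-15.454,-4.101) -> (-22.264,-17.466) [heading=243, draw]
FD 11: (-22.264,-17.466) -> (-27.258,-27.267) [heading=243, draw]
PU: pen up
RT 30: heading 243 -> 213
FD 20: (-27.258,-27.267) -> (-44.031,-38.16) [heading=213, move]
RT 108: heading 213 -> 105
FD 13: (-44.031,-38.16) -> (-47.396,-25.603) [heading=105, move]
RT 120: heading 105 -> 345
Final: pos=(-47.396,-25.603), heading=345, 7 segment(s) drawn

Answer: -47.396 -25.603 345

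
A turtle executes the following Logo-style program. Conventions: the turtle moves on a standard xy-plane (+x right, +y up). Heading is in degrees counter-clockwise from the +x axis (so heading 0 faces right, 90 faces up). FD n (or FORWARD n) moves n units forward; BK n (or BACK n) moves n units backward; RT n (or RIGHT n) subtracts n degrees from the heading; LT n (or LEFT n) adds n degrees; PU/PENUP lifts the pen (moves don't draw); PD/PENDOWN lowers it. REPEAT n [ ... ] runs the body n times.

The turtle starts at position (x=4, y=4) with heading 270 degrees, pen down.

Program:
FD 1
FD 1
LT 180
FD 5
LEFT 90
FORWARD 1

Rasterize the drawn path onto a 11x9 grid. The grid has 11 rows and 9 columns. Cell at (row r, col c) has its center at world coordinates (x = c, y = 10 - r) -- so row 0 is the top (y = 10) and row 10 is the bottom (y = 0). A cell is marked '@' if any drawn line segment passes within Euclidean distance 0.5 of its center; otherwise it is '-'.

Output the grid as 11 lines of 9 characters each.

Answer: ---------
---------
---------
---@@----
----@----
----@----
----@----
----@----
----@----
---------
---------

Derivation:
Segment 0: (4,4) -> (4,3)
Segment 1: (4,3) -> (4,2)
Segment 2: (4,2) -> (4,7)
Segment 3: (4,7) -> (3,7)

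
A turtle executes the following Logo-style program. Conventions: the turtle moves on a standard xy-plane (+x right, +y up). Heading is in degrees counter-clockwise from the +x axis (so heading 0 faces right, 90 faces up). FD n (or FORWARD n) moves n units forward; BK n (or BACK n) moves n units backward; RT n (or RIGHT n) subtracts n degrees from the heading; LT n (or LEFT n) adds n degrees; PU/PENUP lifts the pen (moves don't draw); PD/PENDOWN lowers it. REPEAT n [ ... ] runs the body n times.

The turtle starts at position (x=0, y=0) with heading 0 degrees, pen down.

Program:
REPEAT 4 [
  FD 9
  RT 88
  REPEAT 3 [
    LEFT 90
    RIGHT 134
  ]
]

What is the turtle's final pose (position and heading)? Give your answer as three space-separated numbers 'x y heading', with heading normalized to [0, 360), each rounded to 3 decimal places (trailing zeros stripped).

Answer: 8.168 4.716 200

Derivation:
Executing turtle program step by step:
Start: pos=(0,0), heading=0, pen down
REPEAT 4 [
  -- iteration 1/4 --
  FD 9: (0,0) -> (9,0) [heading=0, draw]
  RT 88: heading 0 -> 272
  REPEAT 3 [
    -- iteration 1/3 --
    LT 90: heading 272 -> 2
    RT 134: heading 2 -> 228
    -- iteration 2/3 --
    LT 90: heading 228 -> 318
    RT 134: heading 318 -> 184
    -- iteration 3/3 --
    LT 90: heading 184 -> 274
    RT 134: heading 274 -> 140
  ]
  -- iteration 2/4 --
  FD 9: (9,0) -> (2.106,5.785) [heading=140, draw]
  RT 88: heading 140 -> 52
  REPEAT 3 [
    -- iteration 1/3 --
    LT 90: heading 52 -> 142
    RT 134: heading 142 -> 8
    -- iteration 2/3 --
    LT 90: heading 8 -> 98
    RT 134: heading 98 -> 324
    -- iteration 3/3 --
    LT 90: heading 324 -> 54
    RT 134: heading 54 -> 280
  ]
  -- iteration 3/4 --
  FD 9: (2.106,5.785) -> (3.668,-3.078) [heading=280, draw]
  RT 88: heading 280 -> 192
  REPEAT 3 [
    -- iteration 1/3 --
    LT 90: heading 192 -> 282
    RT 134: heading 282 -> 148
    -- iteration 2/3 --
    LT 90: heading 148 -> 238
    RT 134: heading 238 -> 104
    -- iteration 3/3 --
    LT 90: heading 104 -> 194
    RT 134: heading 194 -> 60
  ]
  -- iteration 4/4 --
  FD 9: (3.668,-3.078) -> (8.168,4.716) [heading=60, draw]
  RT 88: heading 60 -> 332
  REPEAT 3 [
    -- iteration 1/3 --
    LT 90: heading 332 -> 62
    RT 134: heading 62 -> 288
    -- iteration 2/3 --
    LT 90: heading 288 -> 18
    RT 134: heading 18 -> 244
    -- iteration 3/3 --
    LT 90: heading 244 -> 334
    RT 134: heading 334 -> 200
  ]
]
Final: pos=(8.168,4.716), heading=200, 4 segment(s) drawn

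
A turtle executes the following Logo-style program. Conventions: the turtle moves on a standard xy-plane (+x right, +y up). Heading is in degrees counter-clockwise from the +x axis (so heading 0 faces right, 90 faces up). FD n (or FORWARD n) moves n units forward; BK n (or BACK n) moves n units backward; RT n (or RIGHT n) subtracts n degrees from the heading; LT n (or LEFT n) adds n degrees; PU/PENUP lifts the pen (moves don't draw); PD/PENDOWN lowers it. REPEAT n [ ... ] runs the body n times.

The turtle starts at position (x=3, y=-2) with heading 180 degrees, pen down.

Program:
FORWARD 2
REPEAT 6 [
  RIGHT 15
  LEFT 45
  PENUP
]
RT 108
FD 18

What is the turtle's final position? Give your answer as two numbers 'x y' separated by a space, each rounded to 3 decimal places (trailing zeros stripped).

Answer: -4.562 -19.119

Derivation:
Executing turtle program step by step:
Start: pos=(3,-2), heading=180, pen down
FD 2: (3,-2) -> (1,-2) [heading=180, draw]
REPEAT 6 [
  -- iteration 1/6 --
  RT 15: heading 180 -> 165
  LT 45: heading 165 -> 210
  PU: pen up
  -- iteration 2/6 --
  RT 15: heading 210 -> 195
  LT 45: heading 195 -> 240
  PU: pen up
  -- iteration 3/6 --
  RT 15: heading 240 -> 225
  LT 45: heading 225 -> 270
  PU: pen up
  -- iteration 4/6 --
  RT 15: heading 270 -> 255
  LT 45: heading 255 -> 300
  PU: pen up
  -- iteration 5/6 --
  RT 15: heading 300 -> 285
  LT 45: heading 285 -> 330
  PU: pen up
  -- iteration 6/6 --
  RT 15: heading 330 -> 315
  LT 45: heading 315 -> 0
  PU: pen up
]
RT 108: heading 0 -> 252
FD 18: (1,-2) -> (-4.562,-19.119) [heading=252, move]
Final: pos=(-4.562,-19.119), heading=252, 1 segment(s) drawn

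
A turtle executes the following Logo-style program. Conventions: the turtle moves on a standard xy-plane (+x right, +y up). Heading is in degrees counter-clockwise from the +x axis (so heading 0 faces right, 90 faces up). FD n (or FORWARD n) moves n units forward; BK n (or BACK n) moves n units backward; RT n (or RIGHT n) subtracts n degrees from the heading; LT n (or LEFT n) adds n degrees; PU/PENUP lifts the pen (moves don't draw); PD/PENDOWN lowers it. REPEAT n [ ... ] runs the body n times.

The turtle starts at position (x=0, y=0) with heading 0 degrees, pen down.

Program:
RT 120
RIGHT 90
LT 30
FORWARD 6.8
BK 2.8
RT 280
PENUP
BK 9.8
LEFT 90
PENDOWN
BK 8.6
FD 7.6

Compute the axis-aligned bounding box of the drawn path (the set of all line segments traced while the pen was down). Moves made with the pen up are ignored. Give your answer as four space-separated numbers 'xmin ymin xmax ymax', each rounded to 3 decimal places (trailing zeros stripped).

Executing turtle program step by step:
Start: pos=(0,0), heading=0, pen down
RT 120: heading 0 -> 240
RT 90: heading 240 -> 150
LT 30: heading 150 -> 180
FD 6.8: (0,0) -> (-6.8,0) [heading=180, draw]
BK 2.8: (-6.8,0) -> (-4,0) [heading=180, draw]
RT 280: heading 180 -> 260
PU: pen up
BK 9.8: (-4,0) -> (-2.298,9.651) [heading=260, move]
LT 90: heading 260 -> 350
PD: pen down
BK 8.6: (-2.298,9.651) -> (-10.768,11.144) [heading=350, draw]
FD 7.6: (-10.768,11.144) -> (-3.283,9.825) [heading=350, draw]
Final: pos=(-3.283,9.825), heading=350, 4 segment(s) drawn

Segment endpoints: x in {-10.768, -6.8, -4, -3.283, -2.298, 0}, y in {0, 0, 0, 9.651, 9.825, 11.144}
xmin=-10.768, ymin=0, xmax=0, ymax=11.144

Answer: -10.768 0 0 11.144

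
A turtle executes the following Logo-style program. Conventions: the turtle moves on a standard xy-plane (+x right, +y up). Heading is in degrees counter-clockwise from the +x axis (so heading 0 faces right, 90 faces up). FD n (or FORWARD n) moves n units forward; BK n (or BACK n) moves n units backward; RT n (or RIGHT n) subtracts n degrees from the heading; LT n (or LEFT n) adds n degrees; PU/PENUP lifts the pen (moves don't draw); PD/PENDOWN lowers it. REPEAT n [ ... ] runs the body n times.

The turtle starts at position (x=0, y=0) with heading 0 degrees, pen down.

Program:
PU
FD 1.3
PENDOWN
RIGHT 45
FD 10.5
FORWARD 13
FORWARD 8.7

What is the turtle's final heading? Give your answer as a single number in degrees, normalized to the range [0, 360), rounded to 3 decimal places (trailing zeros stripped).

Answer: 315

Derivation:
Executing turtle program step by step:
Start: pos=(0,0), heading=0, pen down
PU: pen up
FD 1.3: (0,0) -> (1.3,0) [heading=0, move]
PD: pen down
RT 45: heading 0 -> 315
FD 10.5: (1.3,0) -> (8.725,-7.425) [heading=315, draw]
FD 13: (8.725,-7.425) -> (17.917,-16.617) [heading=315, draw]
FD 8.7: (17.917,-16.617) -> (24.069,-22.769) [heading=315, draw]
Final: pos=(24.069,-22.769), heading=315, 3 segment(s) drawn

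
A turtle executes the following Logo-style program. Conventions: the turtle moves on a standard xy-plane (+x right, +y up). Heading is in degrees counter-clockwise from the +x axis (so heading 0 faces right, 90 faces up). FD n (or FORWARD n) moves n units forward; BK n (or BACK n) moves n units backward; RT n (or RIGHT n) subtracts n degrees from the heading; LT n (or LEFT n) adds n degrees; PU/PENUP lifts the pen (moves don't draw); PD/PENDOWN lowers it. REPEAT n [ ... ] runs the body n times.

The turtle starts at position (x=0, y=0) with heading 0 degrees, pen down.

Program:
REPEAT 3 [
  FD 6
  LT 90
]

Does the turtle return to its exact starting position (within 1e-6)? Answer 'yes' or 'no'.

Answer: no

Derivation:
Executing turtle program step by step:
Start: pos=(0,0), heading=0, pen down
REPEAT 3 [
  -- iteration 1/3 --
  FD 6: (0,0) -> (6,0) [heading=0, draw]
  LT 90: heading 0 -> 90
  -- iteration 2/3 --
  FD 6: (6,0) -> (6,6) [heading=90, draw]
  LT 90: heading 90 -> 180
  -- iteration 3/3 --
  FD 6: (6,6) -> (0,6) [heading=180, draw]
  LT 90: heading 180 -> 270
]
Final: pos=(0,6), heading=270, 3 segment(s) drawn

Start position: (0, 0)
Final position: (0, 6)
Distance = 6; >= 1e-6 -> NOT closed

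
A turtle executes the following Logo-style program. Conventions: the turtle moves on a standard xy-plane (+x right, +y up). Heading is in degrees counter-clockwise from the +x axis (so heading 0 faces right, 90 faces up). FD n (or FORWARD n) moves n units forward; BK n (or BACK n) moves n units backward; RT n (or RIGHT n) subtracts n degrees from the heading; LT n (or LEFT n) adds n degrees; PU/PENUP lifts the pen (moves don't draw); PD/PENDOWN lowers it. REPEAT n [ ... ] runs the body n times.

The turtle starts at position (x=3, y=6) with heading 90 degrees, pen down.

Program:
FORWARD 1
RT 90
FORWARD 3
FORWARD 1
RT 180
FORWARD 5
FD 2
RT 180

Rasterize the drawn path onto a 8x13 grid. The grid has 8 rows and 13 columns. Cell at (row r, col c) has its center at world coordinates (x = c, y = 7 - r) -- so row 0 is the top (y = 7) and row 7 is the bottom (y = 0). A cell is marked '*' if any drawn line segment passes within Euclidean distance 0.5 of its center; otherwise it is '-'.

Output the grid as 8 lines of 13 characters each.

Segment 0: (3,6) -> (3,7)
Segment 1: (3,7) -> (6,7)
Segment 2: (6,7) -> (7,7)
Segment 3: (7,7) -> (2,7)
Segment 4: (2,7) -> (0,7)

Answer: ********-----
---*---------
-------------
-------------
-------------
-------------
-------------
-------------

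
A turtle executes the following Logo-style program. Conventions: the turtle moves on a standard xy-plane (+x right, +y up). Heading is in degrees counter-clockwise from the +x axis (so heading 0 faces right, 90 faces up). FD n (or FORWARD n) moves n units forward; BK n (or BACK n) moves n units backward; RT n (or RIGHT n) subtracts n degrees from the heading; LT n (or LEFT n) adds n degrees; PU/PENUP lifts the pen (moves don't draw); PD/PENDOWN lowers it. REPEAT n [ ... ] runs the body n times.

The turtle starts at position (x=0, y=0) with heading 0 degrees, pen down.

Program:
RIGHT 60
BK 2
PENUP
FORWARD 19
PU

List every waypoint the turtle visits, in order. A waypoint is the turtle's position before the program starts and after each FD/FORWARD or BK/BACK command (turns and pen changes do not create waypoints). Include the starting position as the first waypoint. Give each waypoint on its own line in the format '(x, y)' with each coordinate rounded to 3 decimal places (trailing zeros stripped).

Answer: (0, 0)
(-1, 1.732)
(8.5, -14.722)

Derivation:
Executing turtle program step by step:
Start: pos=(0,0), heading=0, pen down
RT 60: heading 0 -> 300
BK 2: (0,0) -> (-1,1.732) [heading=300, draw]
PU: pen up
FD 19: (-1,1.732) -> (8.5,-14.722) [heading=300, move]
PU: pen up
Final: pos=(8.5,-14.722), heading=300, 1 segment(s) drawn
Waypoints (3 total):
(0, 0)
(-1, 1.732)
(8.5, -14.722)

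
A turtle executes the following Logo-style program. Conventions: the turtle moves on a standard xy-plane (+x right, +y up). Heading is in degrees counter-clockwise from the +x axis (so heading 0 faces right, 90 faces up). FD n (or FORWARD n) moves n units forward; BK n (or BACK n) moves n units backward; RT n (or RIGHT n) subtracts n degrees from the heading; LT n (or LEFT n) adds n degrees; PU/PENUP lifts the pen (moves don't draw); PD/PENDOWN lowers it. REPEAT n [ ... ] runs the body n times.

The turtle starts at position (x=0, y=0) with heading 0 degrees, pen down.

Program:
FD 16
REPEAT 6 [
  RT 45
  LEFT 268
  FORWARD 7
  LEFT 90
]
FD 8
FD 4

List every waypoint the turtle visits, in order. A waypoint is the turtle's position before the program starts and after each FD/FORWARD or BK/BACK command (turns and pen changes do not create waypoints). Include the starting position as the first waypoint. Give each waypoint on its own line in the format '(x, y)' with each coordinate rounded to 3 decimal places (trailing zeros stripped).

Executing turtle program step by step:
Start: pos=(0,0), heading=0, pen down
FD 16: (0,0) -> (16,0) [heading=0, draw]
REPEAT 6 [
  -- iteration 1/6 --
  RT 45: heading 0 -> 315
  LT 268: heading 315 -> 223
  FD 7: (16,0) -> (10.881,-4.774) [heading=223, draw]
  LT 90: heading 223 -> 313
  -- iteration 2/6 --
  RT 45: heading 313 -> 268
  LT 268: heading 268 -> 176
  FD 7: (10.881,-4.774) -> (3.898,-4.286) [heading=176, draw]
  LT 90: heading 176 -> 266
  -- iteration 3/6 --
  RT 45: heading 266 -> 221
  LT 268: heading 221 -> 129
  FD 7: (3.898,-4.286) -> (-0.508,1.154) [heading=129, draw]
  LT 90: heading 129 -> 219
  -- iteration 4/6 --
  RT 45: heading 219 -> 174
  LT 268: heading 174 -> 82
  FD 7: (-0.508,1.154) -> (0.467,8.086) [heading=82, draw]
  LT 90: heading 82 -> 172
  -- iteration 5/6 --
  RT 45: heading 172 -> 127
  LT 268: heading 127 -> 35
  FD 7: (0.467,8.086) -> (6.201,12.101) [heading=35, draw]
  LT 90: heading 35 -> 125
  -- iteration 6/6 --
  RT 45: heading 125 -> 80
  LT 268: heading 80 -> 348
  FD 7: (6.201,12.101) -> (13.048,10.646) [heading=348, draw]
  LT 90: heading 348 -> 78
]
FD 8: (13.048,10.646) -> (14.711,18.471) [heading=78, draw]
FD 4: (14.711,18.471) -> (15.543,22.384) [heading=78, draw]
Final: pos=(15.543,22.384), heading=78, 9 segment(s) drawn
Waypoints (10 total):
(0, 0)
(16, 0)
(10.881, -4.774)
(3.898, -4.286)
(-0.508, 1.154)
(0.467, 8.086)
(6.201, 12.101)
(13.048, 10.646)
(14.711, 18.471)
(15.543, 22.384)

Answer: (0, 0)
(16, 0)
(10.881, -4.774)
(3.898, -4.286)
(-0.508, 1.154)
(0.467, 8.086)
(6.201, 12.101)
(13.048, 10.646)
(14.711, 18.471)
(15.543, 22.384)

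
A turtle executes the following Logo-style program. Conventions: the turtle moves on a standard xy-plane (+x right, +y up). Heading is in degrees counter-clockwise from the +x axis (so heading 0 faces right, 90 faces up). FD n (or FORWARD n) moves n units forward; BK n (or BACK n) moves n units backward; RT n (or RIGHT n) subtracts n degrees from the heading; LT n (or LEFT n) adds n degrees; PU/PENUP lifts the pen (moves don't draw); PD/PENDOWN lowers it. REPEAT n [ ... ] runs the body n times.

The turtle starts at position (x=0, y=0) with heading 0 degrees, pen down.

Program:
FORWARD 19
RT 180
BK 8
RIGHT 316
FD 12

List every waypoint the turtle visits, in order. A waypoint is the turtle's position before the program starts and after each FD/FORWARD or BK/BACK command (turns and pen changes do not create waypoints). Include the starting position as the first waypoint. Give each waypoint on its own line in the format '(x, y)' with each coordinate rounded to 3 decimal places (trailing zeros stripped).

Answer: (0, 0)
(19, 0)
(27, 0)
(18.368, -8.336)

Derivation:
Executing turtle program step by step:
Start: pos=(0,0), heading=0, pen down
FD 19: (0,0) -> (19,0) [heading=0, draw]
RT 180: heading 0 -> 180
BK 8: (19,0) -> (27,0) [heading=180, draw]
RT 316: heading 180 -> 224
FD 12: (27,0) -> (18.368,-8.336) [heading=224, draw]
Final: pos=(18.368,-8.336), heading=224, 3 segment(s) drawn
Waypoints (4 total):
(0, 0)
(19, 0)
(27, 0)
(18.368, -8.336)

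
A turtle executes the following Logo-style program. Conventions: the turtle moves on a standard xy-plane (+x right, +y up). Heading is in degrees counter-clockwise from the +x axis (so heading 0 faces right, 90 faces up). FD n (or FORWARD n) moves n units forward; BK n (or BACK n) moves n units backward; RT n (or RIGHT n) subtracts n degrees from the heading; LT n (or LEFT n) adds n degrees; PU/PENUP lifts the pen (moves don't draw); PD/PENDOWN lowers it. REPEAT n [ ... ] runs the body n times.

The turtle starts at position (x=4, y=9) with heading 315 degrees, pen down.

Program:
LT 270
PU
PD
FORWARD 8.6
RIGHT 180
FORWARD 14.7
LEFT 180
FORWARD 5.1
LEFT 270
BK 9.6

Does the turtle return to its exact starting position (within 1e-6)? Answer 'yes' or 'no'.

Answer: no

Derivation:
Executing turtle program step by step:
Start: pos=(4,9), heading=315, pen down
LT 270: heading 315 -> 225
PU: pen up
PD: pen down
FD 8.6: (4,9) -> (-2.081,2.919) [heading=225, draw]
RT 180: heading 225 -> 45
FD 14.7: (-2.081,2.919) -> (8.313,13.313) [heading=45, draw]
LT 180: heading 45 -> 225
FD 5.1: (8.313,13.313) -> (4.707,9.707) [heading=225, draw]
LT 270: heading 225 -> 135
BK 9.6: (4.707,9.707) -> (11.495,2.919) [heading=135, draw]
Final: pos=(11.495,2.919), heading=135, 4 segment(s) drawn

Start position: (4, 9)
Final position: (11.495, 2.919)
Distance = 9.652; >= 1e-6 -> NOT closed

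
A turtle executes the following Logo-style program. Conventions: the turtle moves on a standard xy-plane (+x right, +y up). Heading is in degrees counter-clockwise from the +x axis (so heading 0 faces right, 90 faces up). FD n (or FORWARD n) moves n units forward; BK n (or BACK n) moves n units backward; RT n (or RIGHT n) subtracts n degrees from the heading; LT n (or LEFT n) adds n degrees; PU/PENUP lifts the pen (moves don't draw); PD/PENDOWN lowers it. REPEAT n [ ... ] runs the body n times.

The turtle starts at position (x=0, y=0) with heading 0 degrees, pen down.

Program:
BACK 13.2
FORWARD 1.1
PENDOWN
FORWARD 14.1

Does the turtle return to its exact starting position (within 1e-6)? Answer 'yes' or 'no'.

Answer: no

Derivation:
Executing turtle program step by step:
Start: pos=(0,0), heading=0, pen down
BK 13.2: (0,0) -> (-13.2,0) [heading=0, draw]
FD 1.1: (-13.2,0) -> (-12.1,0) [heading=0, draw]
PD: pen down
FD 14.1: (-12.1,0) -> (2,0) [heading=0, draw]
Final: pos=(2,0), heading=0, 3 segment(s) drawn

Start position: (0, 0)
Final position: (2, 0)
Distance = 2; >= 1e-6 -> NOT closed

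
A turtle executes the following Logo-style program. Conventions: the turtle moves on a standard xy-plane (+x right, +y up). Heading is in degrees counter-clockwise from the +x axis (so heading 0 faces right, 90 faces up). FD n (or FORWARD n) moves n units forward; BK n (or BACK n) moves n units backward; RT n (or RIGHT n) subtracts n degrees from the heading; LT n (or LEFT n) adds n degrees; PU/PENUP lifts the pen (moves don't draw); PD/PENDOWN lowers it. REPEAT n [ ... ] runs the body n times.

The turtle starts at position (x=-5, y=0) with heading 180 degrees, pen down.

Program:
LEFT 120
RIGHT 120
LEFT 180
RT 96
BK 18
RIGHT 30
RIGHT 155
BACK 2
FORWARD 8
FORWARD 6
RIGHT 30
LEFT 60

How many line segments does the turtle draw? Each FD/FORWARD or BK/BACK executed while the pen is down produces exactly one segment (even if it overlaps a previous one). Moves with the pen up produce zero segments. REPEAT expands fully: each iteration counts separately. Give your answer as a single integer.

Answer: 4

Derivation:
Executing turtle program step by step:
Start: pos=(-5,0), heading=180, pen down
LT 120: heading 180 -> 300
RT 120: heading 300 -> 180
LT 180: heading 180 -> 0
RT 96: heading 0 -> 264
BK 18: (-5,0) -> (-3.118,17.901) [heading=264, draw]
RT 30: heading 264 -> 234
RT 155: heading 234 -> 79
BK 2: (-3.118,17.901) -> (-3.5,15.938) [heading=79, draw]
FD 8: (-3.5,15.938) -> (-1.974,23.791) [heading=79, draw]
FD 6: (-1.974,23.791) -> (-0.829,29.681) [heading=79, draw]
RT 30: heading 79 -> 49
LT 60: heading 49 -> 109
Final: pos=(-0.829,29.681), heading=109, 4 segment(s) drawn
Segments drawn: 4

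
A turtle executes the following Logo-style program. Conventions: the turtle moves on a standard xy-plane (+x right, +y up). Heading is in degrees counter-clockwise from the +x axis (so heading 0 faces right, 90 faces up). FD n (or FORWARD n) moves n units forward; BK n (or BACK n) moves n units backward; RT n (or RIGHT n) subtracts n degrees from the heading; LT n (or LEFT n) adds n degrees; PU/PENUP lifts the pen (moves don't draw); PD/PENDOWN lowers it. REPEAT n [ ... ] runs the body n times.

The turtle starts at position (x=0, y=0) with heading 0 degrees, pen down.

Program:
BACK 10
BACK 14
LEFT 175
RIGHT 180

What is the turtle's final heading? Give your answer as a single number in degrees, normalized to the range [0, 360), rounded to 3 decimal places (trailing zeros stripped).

Answer: 355

Derivation:
Executing turtle program step by step:
Start: pos=(0,0), heading=0, pen down
BK 10: (0,0) -> (-10,0) [heading=0, draw]
BK 14: (-10,0) -> (-24,0) [heading=0, draw]
LT 175: heading 0 -> 175
RT 180: heading 175 -> 355
Final: pos=(-24,0), heading=355, 2 segment(s) drawn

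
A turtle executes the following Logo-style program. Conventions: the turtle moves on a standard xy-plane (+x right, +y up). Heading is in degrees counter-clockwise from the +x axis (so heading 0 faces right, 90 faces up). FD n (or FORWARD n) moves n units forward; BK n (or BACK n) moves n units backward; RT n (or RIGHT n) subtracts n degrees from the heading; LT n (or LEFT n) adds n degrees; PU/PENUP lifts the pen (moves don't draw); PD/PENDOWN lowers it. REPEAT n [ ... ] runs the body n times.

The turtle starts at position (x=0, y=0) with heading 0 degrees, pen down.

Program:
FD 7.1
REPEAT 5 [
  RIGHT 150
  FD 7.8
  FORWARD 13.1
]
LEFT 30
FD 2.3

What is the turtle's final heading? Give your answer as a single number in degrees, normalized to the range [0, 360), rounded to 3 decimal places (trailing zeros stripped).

Answer: 0

Derivation:
Executing turtle program step by step:
Start: pos=(0,0), heading=0, pen down
FD 7.1: (0,0) -> (7.1,0) [heading=0, draw]
REPEAT 5 [
  -- iteration 1/5 --
  RT 150: heading 0 -> 210
  FD 7.8: (7.1,0) -> (0.345,-3.9) [heading=210, draw]
  FD 13.1: (0.345,-3.9) -> (-11,-10.45) [heading=210, draw]
  -- iteration 2/5 --
  RT 150: heading 210 -> 60
  FD 7.8: (-11,-10.45) -> (-7.1,-3.695) [heading=60, draw]
  FD 13.1: (-7.1,-3.695) -> (-0.55,7.65) [heading=60, draw]
  -- iteration 3/5 --
  RT 150: heading 60 -> 270
  FD 7.8: (-0.55,7.65) -> (-0.55,-0.15) [heading=270, draw]
  FD 13.1: (-0.55,-0.15) -> (-0.55,-13.25) [heading=270, draw]
  -- iteration 4/5 --
  RT 150: heading 270 -> 120
  FD 7.8: (-0.55,-13.25) -> (-4.45,-6.495) [heading=120, draw]
  FD 13.1: (-4.45,-6.495) -> (-11,4.85) [heading=120, draw]
  -- iteration 5/5 --
  RT 150: heading 120 -> 330
  FD 7.8: (-11,4.85) -> (-4.245,0.95) [heading=330, draw]
  FD 13.1: (-4.245,0.95) -> (7.1,-5.6) [heading=330, draw]
]
LT 30: heading 330 -> 0
FD 2.3: (7.1,-5.6) -> (9.4,-5.6) [heading=0, draw]
Final: pos=(9.4,-5.6), heading=0, 12 segment(s) drawn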